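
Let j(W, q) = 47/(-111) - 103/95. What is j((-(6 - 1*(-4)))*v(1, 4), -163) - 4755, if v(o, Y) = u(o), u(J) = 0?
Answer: -50157373/10545 ≈ -4756.5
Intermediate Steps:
v(o, Y) = 0
j(W, q) = -15898/10545 (j(W, q) = 47*(-1/111) - 103*1/95 = -47/111 - 103/95 = -15898/10545)
j((-(6 - 1*(-4)))*v(1, 4), -163) - 4755 = -15898/10545 - 4755 = -50157373/10545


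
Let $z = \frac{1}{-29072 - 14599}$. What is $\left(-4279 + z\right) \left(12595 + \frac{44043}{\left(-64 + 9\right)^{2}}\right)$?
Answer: $- \frac{1425577135809356}{26420955} \approx -5.3956 \cdot 10^{7}$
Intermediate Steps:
$z = - \frac{1}{43671}$ ($z = \frac{1}{-43671} = - \frac{1}{43671} \approx -2.2898 \cdot 10^{-5}$)
$\left(-4279 + z\right) \left(12595 + \frac{44043}{\left(-64 + 9\right)^{2}}\right) = \left(-4279 - \frac{1}{43671}\right) \left(12595 + \frac{44043}{\left(-64 + 9\right)^{2}}\right) = - \frac{186868210 \left(12595 + \frac{44043}{\left(-55\right)^{2}}\right)}{43671} = - \frac{186868210 \left(12595 + \frac{44043}{3025}\right)}{43671} = \left(- \frac{186868210}{43671}\right) \frac{38143918}{3025} = - \frac{1425577135809356}{26420955}$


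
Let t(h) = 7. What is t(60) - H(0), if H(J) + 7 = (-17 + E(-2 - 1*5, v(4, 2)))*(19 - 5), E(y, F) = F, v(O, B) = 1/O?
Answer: 497/2 ≈ 248.50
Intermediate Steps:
H(J) = -483/2 (H(J) = -7 + (-17 + 1/4)*(19 - 5) = -7 + (-17 + 1/4)*14 = -7 - 67/4*14 = -7 - 469/2 = -483/2)
t(60) - H(0) = 7 - 1*(-483/2) = 7 + 483/2 = 497/2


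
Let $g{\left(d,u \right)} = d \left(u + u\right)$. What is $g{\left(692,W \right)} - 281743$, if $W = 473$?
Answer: $372889$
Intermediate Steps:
$g{\left(d,u \right)} = 2 d u$ ($g{\left(d,u \right)} = d 2 u = 2 d u$)
$g{\left(692,W \right)} - 281743 = 2 \cdot 692 \cdot 473 - 281743 = 654632 - 281743 = 372889$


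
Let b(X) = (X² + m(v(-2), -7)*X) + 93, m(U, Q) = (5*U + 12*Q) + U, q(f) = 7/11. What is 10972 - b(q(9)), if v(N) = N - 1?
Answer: 1324164/121 ≈ 10944.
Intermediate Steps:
q(f) = 7/11 (q(f) = 7*(1/11) = 7/11)
v(N) = -1 + N
m(U, Q) = 6*U + 12*Q
b(X) = 93 + X² - 102*X (b(X) = (X² + (6*(-1 - 2) + 12*(-7))*X) + 93 = (X² + (6*(-3) - 84)*X) + 93 = (X² + (-18 - 84)*X) + 93 = (X² - 102*X) + 93 = 93 + X² - 102*X)
10972 - b(q(9)) = 10972 - (93 + (7/11)² - 102*7/11) = 10972 - (93 + 49/121 - 714/11) = 10972 - 1*3448/121 = 10972 - 3448/121 = 1324164/121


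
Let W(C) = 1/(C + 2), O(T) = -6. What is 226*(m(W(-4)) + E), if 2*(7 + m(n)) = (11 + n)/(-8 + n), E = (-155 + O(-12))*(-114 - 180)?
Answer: 181827961/17 ≈ 1.0696e+7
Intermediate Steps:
W(C) = 1/(2 + C)
E = 47334 (E = (-155 - 6)*(-114 - 180) = -161*(-294) = 47334)
m(n) = -7 + (11 + n)/(2*(-8 + n)) (m(n) = -7 + ((11 + n)/(-8 + n))/2 = -7 + (11 + n)/(2*(-8 + n)))
226*(m(W(-4)) + E) = 226*((123 - 13/(2 - 4))/(2*(-8 + 1/(2 - 4))) + 47334) = 226*((123 - 13/(-2))/(2*(-8 + 1/(-2))) + 47334) = 226*((123 - 13*(-½))/(2*(-8 - ½)) + 47334) = 226*((123 + 13/2)/(2*(-17/2)) + 47334) = 226*((½)*(-2/17)*(259/2) + 47334) = 226*(-259/34 + 47334) = 226*(1609097/34) = 181827961/17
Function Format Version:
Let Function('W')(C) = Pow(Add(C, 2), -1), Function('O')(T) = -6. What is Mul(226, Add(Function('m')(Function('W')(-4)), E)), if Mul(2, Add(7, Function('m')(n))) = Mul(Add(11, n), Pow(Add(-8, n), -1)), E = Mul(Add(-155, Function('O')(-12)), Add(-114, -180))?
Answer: Rational(181827961, 17) ≈ 1.0696e+7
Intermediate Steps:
Function('W')(C) = Pow(Add(2, C), -1)
E = 47334 (E = Mul(Add(-155, -6), Add(-114, -180)) = Mul(-161, -294) = 47334)
Function('m')(n) = Add(-7, Mul(Rational(1, 2), Pow(Add(-8, n), -1), Add(11, n))) (Function('m')(n) = Add(-7, Mul(Rational(1, 2), Mul(Add(11, n), Pow(Add(-8, n), -1)))) = Add(-7, Mul(Rational(1, 2), Mul(Pow(Add(-8, n), -1), Add(11, n)))) = Add(-7, Mul(Rational(1, 2), Pow(Add(-8, n), -1), Add(11, n))))
Mul(226, Add(Function('m')(Function('W')(-4)), E)) = Mul(226, Add(Mul(Rational(1, 2), Pow(Add(-8, Pow(Add(2, -4), -1)), -1), Add(123, Mul(-13, Pow(Add(2, -4), -1)))), 47334)) = Mul(226, Add(Mul(Rational(1, 2), Pow(Add(-8, Pow(-2, -1)), -1), Add(123, Mul(-13, Pow(-2, -1)))), 47334)) = Mul(226, Add(Mul(Rational(1, 2), Pow(Add(-8, Rational(-1, 2)), -1), Add(123, Mul(-13, Rational(-1, 2)))), 47334)) = Mul(226, Add(Mul(Rational(1, 2), Pow(Rational(-17, 2), -1), Add(123, Rational(13, 2))), 47334)) = Mul(226, Add(Mul(Rational(1, 2), Rational(-2, 17), Rational(259, 2)), 47334)) = Mul(226, Add(Rational(-259, 34), 47334)) = Mul(226, Rational(1609097, 34)) = Rational(181827961, 17)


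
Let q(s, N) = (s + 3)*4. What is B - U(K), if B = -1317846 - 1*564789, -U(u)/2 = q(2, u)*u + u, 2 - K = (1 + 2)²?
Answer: -1882929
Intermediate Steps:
q(s, N) = 12 + 4*s (q(s, N) = (3 + s)*4 = 12 + 4*s)
K = -7 (K = 2 - (1 + 2)² = 2 - 1*3² = 2 - 1*9 = 2 - 9 = -7)
U(u) = -42*u (U(u) = -2*((12 + 4*2)*u + u) = -2*((12 + 8)*u + u) = -2*(20*u + u) = -42*u)
B = -1882635 (B = -1317846 - 564789 = -1882635)
B - U(K) = -1882635 - (-42)*(-7) = -1882635 - 1*294 = -1882635 - 294 = -1882929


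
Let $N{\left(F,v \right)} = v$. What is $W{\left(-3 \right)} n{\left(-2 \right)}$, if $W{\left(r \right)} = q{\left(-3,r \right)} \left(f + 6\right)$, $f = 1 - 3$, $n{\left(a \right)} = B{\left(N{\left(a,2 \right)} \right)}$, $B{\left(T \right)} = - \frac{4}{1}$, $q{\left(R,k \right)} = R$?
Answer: $48$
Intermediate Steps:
$B{\left(T \right)} = -4$ ($B{\left(T \right)} = \left(-4\right) 1 = -4$)
$n{\left(a \right)} = -4$
$f = -2$ ($f = 1 - 3 = -2$)
$W{\left(r \right)} = -12$ ($W{\left(r \right)} = - 3 \left(-2 + 6\right) = \left(-3\right) 4 = -12$)
$W{\left(-3 \right)} n{\left(-2 \right)} = \left(-12\right) \left(-4\right) = 48$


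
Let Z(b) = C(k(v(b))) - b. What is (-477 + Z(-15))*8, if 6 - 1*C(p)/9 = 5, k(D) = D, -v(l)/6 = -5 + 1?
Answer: -3624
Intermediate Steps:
v(l) = 24 (v(l) = -6*(-5 + 1) = -6*(-4) = 24)
C(p) = 9 (C(p) = 54 - 9*5 = 54 - 45 = 9)
Z(b) = 9 - b
(-477 + Z(-15))*8 = (-477 + (9 - 1*(-15)))*8 = (-477 + (9 + 15))*8 = (-477 + 24)*8 = -453*8 = -3624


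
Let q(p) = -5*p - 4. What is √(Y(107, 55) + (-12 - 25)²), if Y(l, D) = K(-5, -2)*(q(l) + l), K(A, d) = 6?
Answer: I*√1223 ≈ 34.971*I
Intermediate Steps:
q(p) = -4 - 5*p
Y(l, D) = -24 - 24*l (Y(l, D) = 6*((-4 - 5*l) + l) = 6*(-4 - 4*l) = -24 - 24*l)
√(Y(107, 55) + (-12 - 25)²) = √((-24 - 24*107) + (-12 - 25)²) = √((-24 - 2568) + (-37)²) = √(-2592 + 1369) = √(-1223) = I*√1223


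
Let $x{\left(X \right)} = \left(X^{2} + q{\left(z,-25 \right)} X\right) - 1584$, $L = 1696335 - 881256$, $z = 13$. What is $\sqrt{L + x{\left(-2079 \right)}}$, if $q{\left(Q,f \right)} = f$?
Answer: $\sqrt{5187711} \approx 2277.7$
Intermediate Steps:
$L = 815079$ ($L = 1696335 - 881256 = 815079$)
$x{\left(X \right)} = -1584 + X^{2} - 25 X$ ($x{\left(X \right)} = \left(X^{2} - 25 X\right) - 1584 = -1584 + X^{2} - 25 X$)
$\sqrt{L + x{\left(-2079 \right)}} = \sqrt{815079 - \left(-50391 - 4322241\right)} = \sqrt{815079 + \left(-1584 + 4322241 + 51975\right)} = \sqrt{815079 + 4372632} = \sqrt{5187711}$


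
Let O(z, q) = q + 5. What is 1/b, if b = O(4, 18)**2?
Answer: 1/529 ≈ 0.0018904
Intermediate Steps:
O(z, q) = 5 + q
b = 529 (b = (5 + 18)**2 = 23**2 = 529)
1/b = 1/529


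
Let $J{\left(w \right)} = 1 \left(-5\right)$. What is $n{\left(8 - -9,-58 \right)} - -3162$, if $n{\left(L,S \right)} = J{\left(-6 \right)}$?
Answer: $3157$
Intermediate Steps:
$J{\left(w \right)} = -5$
$n{\left(L,S \right)} = -5$
$n{\left(8 - -9,-58 \right)} - -3162 = -5 - -3162 = -5 + 3162 = 3157$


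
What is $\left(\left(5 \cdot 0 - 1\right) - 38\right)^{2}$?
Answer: $1521$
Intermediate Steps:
$\left(\left(5 \cdot 0 - 1\right) - 38\right)^{2} = \left(\left(0 - 1\right) - 38\right)^{2} = \left(-1 - 38\right)^{2} = \left(-39\right)^{2} = 1521$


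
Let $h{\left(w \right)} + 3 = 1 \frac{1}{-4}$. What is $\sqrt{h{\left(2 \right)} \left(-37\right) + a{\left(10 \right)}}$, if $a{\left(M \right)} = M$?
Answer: $\frac{\sqrt{521}}{2} \approx 11.413$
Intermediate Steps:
$h{\left(w \right)} = - \frac{13}{4}$ ($h{\left(w \right)} = -3 + 1 \frac{1}{-4} = -3 + 1 \left(- \frac{1}{4}\right) = -3 - \frac{1}{4} = - \frac{13}{4}$)
$\sqrt{h{\left(2 \right)} \left(-37\right) + a{\left(10 \right)}} = \sqrt{\left(- \frac{13}{4}\right) \left(-37\right) + 10} = \sqrt{\frac{481}{4} + 10} = \sqrt{\frac{521}{4}} = \frac{\sqrt{521}}{2}$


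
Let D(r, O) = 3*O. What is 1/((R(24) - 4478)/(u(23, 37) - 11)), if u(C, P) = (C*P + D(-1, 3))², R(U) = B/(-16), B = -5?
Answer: -11833424/71643 ≈ -165.17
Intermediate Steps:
R(U) = 5/16 (R(U) = -5/(-16) = -5*(-1/16) = 5/16)
u(C, P) = (9 + C*P)² (u(C, P) = (C*P + 3*3)² = (C*P + 9)² = (9 + C*P)²)
1/((R(24) - 4478)/(u(23, 37) - 11)) = 1/((5/16 - 4478)/((9 + 23*37)² - 11)) = 1/(-71643/(16*((9 + 851)² - 11))) = 1/(-71643/(16*(860² - 11))) = 1/(-71643/(16*(739600 - 11))) = 1/(-71643/16/739589) = 1/(-71643/16*1/739589) = 1/(-71643/11833424) = -11833424/71643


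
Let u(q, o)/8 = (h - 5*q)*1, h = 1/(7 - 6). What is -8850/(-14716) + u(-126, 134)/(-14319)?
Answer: 26218391/105359202 ≈ 0.24885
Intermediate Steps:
h = 1 (h = 1/1 = 1)
u(q, o) = 8 - 40*q (u(q, o) = 8*((1 - 5*q)*1) = 8*(1 - 5*q) = 8 - 40*q)
-8850/(-14716) + u(-126, 134)/(-14319) = -8850/(-14716) + (8 - 40*(-126))/(-14319) = -8850*(-1/14716) + (8 + 5040)*(-1/14319) = 4425/7358 + 5048*(-1/14319) = 4425/7358 - 5048/14319 = 26218391/105359202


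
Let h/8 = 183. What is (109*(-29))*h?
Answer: -4627704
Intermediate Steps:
h = 1464 (h = 8*183 = 1464)
(109*(-29))*h = (109*(-29))*1464 = -3161*1464 = -4627704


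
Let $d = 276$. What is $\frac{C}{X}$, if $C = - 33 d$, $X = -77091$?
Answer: $\frac{3036}{25697} \approx 0.11815$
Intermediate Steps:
$C = -9108$ ($C = \left(-33\right) 276 = -9108$)
$\frac{C}{X} = - \frac{9108}{-77091} = \left(-9108\right) \left(- \frac{1}{77091}\right) = \frac{3036}{25697}$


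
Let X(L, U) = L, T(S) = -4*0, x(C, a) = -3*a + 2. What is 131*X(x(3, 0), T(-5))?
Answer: 262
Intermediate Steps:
x(C, a) = 2 - 3*a
T(S) = 0
131*X(x(3, 0), T(-5)) = 131*(2 - 3*0) = 131*(2 + 0) = 131*2 = 262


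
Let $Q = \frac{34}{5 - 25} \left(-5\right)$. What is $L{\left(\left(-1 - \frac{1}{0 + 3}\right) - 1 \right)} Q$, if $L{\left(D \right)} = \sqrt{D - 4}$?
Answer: $\frac{17 i \sqrt{57}}{6} \approx 21.391 i$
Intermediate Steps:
$L{\left(D \right)} = \sqrt{-4 + D}$
$Q = \frac{17}{2}$ ($Q = \frac{34}{5 - 25} \left(-5\right) = \frac{34}{-20} \left(-5\right) = 34 \left(- \frac{1}{20}\right) \left(-5\right) = \left(- \frac{17}{10}\right) \left(-5\right) = \frac{17}{2} \approx 8.5$)
$L{\left(\left(-1 - \frac{1}{0 + 3}\right) - 1 \right)} Q = \sqrt{-4 - \left(2 + \frac{1}{0 + 3}\right)} \frac{17}{2} = \sqrt{-4 - \frac{7}{3}} \cdot \frac{17}{2} = \sqrt{- \frac{19}{3}} \cdot \frac{17}{2} = \frac{i \sqrt{57}}{3} \cdot \frac{17}{2} = \frac{17 i \sqrt{57}}{6}$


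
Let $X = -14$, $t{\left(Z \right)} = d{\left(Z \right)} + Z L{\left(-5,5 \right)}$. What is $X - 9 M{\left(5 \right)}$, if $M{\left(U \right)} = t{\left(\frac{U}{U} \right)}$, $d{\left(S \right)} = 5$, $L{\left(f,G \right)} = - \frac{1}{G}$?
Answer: $- \frac{286}{5} \approx -57.2$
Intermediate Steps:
$t{\left(Z \right)} = 5 - \frac{Z}{5}$ ($t{\left(Z \right)} = 5 + Z \left(- \frac{1}{5}\right) = 5 - \frac{Z}{5}$)
$M{\left(U \right)} = \frac{24}{5}$ ($M{\left(U \right)} = 5 - \frac{U \frac{1}{U}}{5} = 5 - \frac{1}{5} = \frac{24}{5}$)
$X - 9 M{\left(5 \right)} = -14 - \frac{216}{5} = - \frac{286}{5}$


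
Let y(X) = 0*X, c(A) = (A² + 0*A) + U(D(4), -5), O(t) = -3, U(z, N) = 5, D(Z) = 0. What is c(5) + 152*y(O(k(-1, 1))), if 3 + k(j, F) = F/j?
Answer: 30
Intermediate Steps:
k(j, F) = -3 + F/j
c(A) = 5 + A² (c(A) = (A² + 0*A) + 5 = (A² + 0) + 5 = A² + 5 = 5 + A²)
y(X) = 0
c(5) + 152*y(O(k(-1, 1))) = (5 + 5²) + 152*0 = (5 + 25) + 0 = 30 + 0 = 30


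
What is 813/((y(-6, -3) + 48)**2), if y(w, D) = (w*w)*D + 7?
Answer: 813/2809 ≈ 0.28943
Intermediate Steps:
y(w, D) = 7 + D*w**2 (y(w, D) = w**2*D + 7 = D*w**2 + 7 = 7 + D*w**2)
813/((y(-6, -3) + 48)**2) = 813/(((7 - 3*(-6)**2) + 48)**2) = 813/(((7 - 3*36) + 48)**2) = 813/(((7 - 108) + 48)**2) = 813/((-101 + 48)**2) = 813/((-53)**2) = 813/2809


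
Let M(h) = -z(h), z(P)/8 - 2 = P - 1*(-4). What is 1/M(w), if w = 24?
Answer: -1/240 ≈ -0.0041667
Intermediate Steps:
z(P) = 48 + 8*P (z(P) = 16 + 8*(P - 1*(-4)) = 16 + 8*(P + 4) = 16 + 8*(4 + P) = 16 + (32 + 8*P) = 48 + 8*P)
M(h) = -48 - 8*h (M(h) = -(48 + 8*h) = -48 - 8*h)
1/M(w) = 1/(-48 - 8*24) = 1/(-48 - 192) = 1/(-240) = -1/240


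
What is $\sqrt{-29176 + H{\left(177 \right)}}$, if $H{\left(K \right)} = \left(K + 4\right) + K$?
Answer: $3 i \sqrt{3202} \approx 169.76 i$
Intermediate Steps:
$H{\left(K \right)} = 4 + 2 K$ ($H{\left(K \right)} = \left(4 + K\right) + K = 4 + 2 K$)
$\sqrt{-29176 + H{\left(177 \right)}} = \sqrt{-29176 + \left(4 + 2 \cdot 177\right)} = \sqrt{-29176 + \left(4 + 354\right)} = \sqrt{-29176 + 358} = \sqrt{-28818} = 3 i \sqrt{3202}$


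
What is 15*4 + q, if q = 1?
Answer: 61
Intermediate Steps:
15*4 + q = 15*4 + 1 = 60 + 1 = 61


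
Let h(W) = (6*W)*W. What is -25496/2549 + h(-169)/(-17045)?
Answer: -871391254/43447705 ≈ -20.056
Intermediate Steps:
h(W) = 6*W²
-25496/2549 + h(-169)/(-17045) = -25496/2549 + (6*(-169)²)/(-17045) = -25496*1/2549 + (6*28561)*(-1/17045) = -25496/2549 + 171366*(-1/17045) = -25496/2549 - 171366/17045 = -871391254/43447705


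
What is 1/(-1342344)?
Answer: -1/1342344 ≈ -7.4497e-7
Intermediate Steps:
1/(-1342344) = -1/1342344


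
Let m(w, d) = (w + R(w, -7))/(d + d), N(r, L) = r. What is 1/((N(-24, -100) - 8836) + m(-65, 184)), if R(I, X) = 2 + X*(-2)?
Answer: -368/3260529 ≈ -0.00011287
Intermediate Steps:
R(I, X) = 2 - 2*X
m(w, d) = (16 + w)/(2*d) (m(w, d) = (w + (2 - 2*(-7)))/(d + d) = (w + (2 + 14))/((2*d)) = (w + 16)*(1/(2*d)) = (16 + w)*(1/(2*d)) = (16 + w)/(2*d))
1/((N(-24, -100) - 8836) + m(-65, 184)) = 1/((-24 - 8836) + (1/2)*(16 - 65)/184) = 1/(-8860 + (1/2)*(1/184)*(-49)) = 1/(-8860 - 49/368) = 1/(-3260529/368) = -368/3260529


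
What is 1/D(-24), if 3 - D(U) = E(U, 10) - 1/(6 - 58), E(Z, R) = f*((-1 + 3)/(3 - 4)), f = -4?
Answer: -52/261 ≈ -0.19923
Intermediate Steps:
E(Z, R) = 8 (E(Z, R) = -4*(-1 + 3)/(3 - 4) = -8/(-1) = -8*(-1) = -4*(-2) = 8)
D(U) = -261/52 (D(U) = 3 - (8 - 1/(6 - 58)) = 3 - (8 - 1/(-52)) = 3 - (8 - 1*(-1/52)) = 3 - (8 + 1/52) = 3 - 1*417/52 = 3 - 417/52 = -261/52)
1/D(-24) = 1/(-261/52) = -52/261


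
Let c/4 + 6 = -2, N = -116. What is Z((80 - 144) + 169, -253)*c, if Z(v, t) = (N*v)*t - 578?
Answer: -98590784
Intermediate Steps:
Z(v, t) = -578 - 116*t*v (Z(v, t) = (-116*v)*t - 578 = -116*t*v - 578 = -578 - 116*t*v)
c = -32 (c = -24 + 4*(-2) = -24 - 8 = -32)
Z((80 - 144) + 169, -253)*c = (-578 - 116*(-253)*((80 - 144) + 169))*(-32) = (-578 - 116*(-253)*(-64 + 169))*(-32) = (-578 - 116*(-253)*105)*(-32) = (-578 + 3081540)*(-32) = 3080962*(-32) = -98590784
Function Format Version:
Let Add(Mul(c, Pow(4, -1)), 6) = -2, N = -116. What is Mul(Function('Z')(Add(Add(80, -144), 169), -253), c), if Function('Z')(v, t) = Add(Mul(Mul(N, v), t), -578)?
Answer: -98590784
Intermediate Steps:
Function('Z')(v, t) = Add(-578, Mul(-116, t, v)) (Function('Z')(v, t) = Add(Mul(Mul(-116, v), t), -578) = Add(Mul(-116, t, v), -578) = Add(-578, Mul(-116, t, v)))
c = -32 (c = Add(-24, Mul(4, -2)) = Add(-24, -8) = -32)
Mul(Function('Z')(Add(Add(80, -144), 169), -253), c) = Mul(Add(-578, Mul(-116, -253, Add(Add(80, -144), 169))), -32) = Mul(Add(-578, Mul(-116, -253, Add(-64, 169))), -32) = Mul(Add(-578, Mul(-116, -253, 105)), -32) = Mul(Add(-578, 3081540), -32) = Mul(3080962, -32) = -98590784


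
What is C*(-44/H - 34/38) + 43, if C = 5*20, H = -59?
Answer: 31503/1121 ≈ 28.103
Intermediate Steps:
C = 100
C*(-44/H - 34/38) + 43 = 100*(-44/(-59) - 34/38) + 43 = 100*(-44*(-1/59) - 34*1/38) + 43 = 100*(44/59 - 17/19) + 43 = 100*(-167/1121) + 43 = -16700/1121 + 43 = 31503/1121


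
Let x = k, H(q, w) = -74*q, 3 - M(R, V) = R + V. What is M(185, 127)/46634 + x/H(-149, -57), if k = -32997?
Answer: -385547283/128546621 ≈ -2.9993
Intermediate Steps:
M(R, V) = 3 - R - V (M(R, V) = 3 - (R + V) = 3 + (-R - V) = 3 - R - V)
x = -32997
M(185, 127)/46634 + x/H(-149, -57) = (3 - 1*185 - 1*127)/46634 - 32997/((-74*(-149))) = (3 - 185 - 127)*(1/46634) - 32997/11026 = -309*1/46634 - 32997*1/11026 = -309/46634 - 32997/11026 = -385547283/128546621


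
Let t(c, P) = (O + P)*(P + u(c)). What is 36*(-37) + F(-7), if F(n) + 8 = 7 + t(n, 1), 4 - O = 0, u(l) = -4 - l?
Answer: -1313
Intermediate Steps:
O = 4 (O = 4 - 1*0 = 4 + 0 = 4)
t(c, P) = (4 + P)*(-4 + P - c) (t(c, P) = (4 + P)*(P + (-4 - c)) = (4 + P)*(-4 + P - c))
F(n) = -16 - 5*n (F(n) = -8 + (7 + (-16 + 1² - 4*n - 1*1*n)) = -8 + (7 + (-16 + 1 - 4*n - n)) = -8 + (7 + (-15 - 5*n)) = -8 + (-8 - 5*n) = -16 - 5*n)
36*(-37) + F(-7) = 36*(-37) + (-16 - 5*(-7)) = -1332 + (-16 + 35) = -1332 + 19 = -1313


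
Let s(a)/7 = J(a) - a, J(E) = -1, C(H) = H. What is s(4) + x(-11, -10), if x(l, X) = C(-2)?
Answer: -37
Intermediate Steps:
x(l, X) = -2
s(a) = -7 - 7*a (s(a) = 7*(-1 - a) = -7 - 7*a)
s(4) + x(-11, -10) = (-7 - 7*4) - 2 = (-7 - 28) - 2 = -35 - 2 = -37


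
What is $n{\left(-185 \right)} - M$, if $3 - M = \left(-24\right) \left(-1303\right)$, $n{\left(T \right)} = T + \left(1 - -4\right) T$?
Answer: $30159$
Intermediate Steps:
$n{\left(T \right)} = 6 T$ ($n{\left(T \right)} = T + \left(1 + 4\right) T = T + 5 T = 6 T$)
$M = -31269$ ($M = 3 - \left(-24\right) \left(-1303\right) = 3 - 31272 = -31269$)
$n{\left(-185 \right)} - M = 6 \left(-185\right) - -31269 = -1110 + 31269 = 30159$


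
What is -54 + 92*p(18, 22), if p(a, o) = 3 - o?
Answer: -1802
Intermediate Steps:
-54 + 92*p(18, 22) = -54 + 92*(3 - 1*22) = -54 + 92*(3 - 22) = -54 + 92*(-19) = -54 - 1748 = -1802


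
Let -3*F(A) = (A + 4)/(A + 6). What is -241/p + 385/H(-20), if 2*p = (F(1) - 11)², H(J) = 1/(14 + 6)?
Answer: 214323319/27848 ≈ 7696.2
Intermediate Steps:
F(A) = -(4 + A)/(3*(6 + A)) (F(A) = -(A + 4)/(3*(A + 6)) = -(4 + A)/(3*(6 + A)))
H(J) = 1/20
p = 27848/441 (p = ((-4 - 1*1)/(3*(6 + 1)) - 11)²/2 = ((⅓)*(-4 - 1)/7 - 11)²/2 = ((⅓)*(⅐)*(-5) - 11)²/2 = (-5/21 - 11)²/2 = (-236/21)²/2 = (½)*(55696/441) = 27848/441 ≈ 63.147)
-241/p + 385/H(-20) = -241/27848/441 + 385/(1/20) = -241*441/27848 + 385*20 = -106281/27848 + 7700 = 214323319/27848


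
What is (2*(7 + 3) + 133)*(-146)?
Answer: -22338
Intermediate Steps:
(2*(7 + 3) + 133)*(-146) = (2*10 + 133)*(-146) = (20 + 133)*(-146) = 153*(-146) = -22338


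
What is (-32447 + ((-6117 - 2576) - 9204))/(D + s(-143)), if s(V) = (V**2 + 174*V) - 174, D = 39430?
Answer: -50344/34823 ≈ -1.4457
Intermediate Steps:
s(V) = -174 + V**2 + 174*V
(-32447 + ((-6117 - 2576) - 9204))/(D + s(-143)) = (-32447 + ((-6117 - 2576) - 9204))/(39430 + (-174 + (-143)**2 + 174*(-143))) = (-32447 + (-8693 - 9204))/(39430 + (-174 + 20449 - 24882)) = (-32447 - 17897)/(39430 - 4607) = -50344/34823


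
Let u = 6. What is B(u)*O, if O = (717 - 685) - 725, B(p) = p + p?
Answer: -8316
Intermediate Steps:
B(p) = 2*p
O = -693 (O = 32 - 725 = -693)
B(u)*O = (2*6)*(-693) = 12*(-693) = -8316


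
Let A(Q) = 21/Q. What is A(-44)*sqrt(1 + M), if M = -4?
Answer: -21*I*sqrt(3)/44 ≈ -0.82666*I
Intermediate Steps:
A(-44)*sqrt(1 + M) = (21/(-44))*sqrt(1 - 4) = (21*(-1/44))*sqrt(-3) = -21*I*sqrt(3)/44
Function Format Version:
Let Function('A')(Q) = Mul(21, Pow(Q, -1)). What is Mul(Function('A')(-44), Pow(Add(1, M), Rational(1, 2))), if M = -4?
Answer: Mul(Rational(-21, 44), I, Pow(3, Rational(1, 2))) ≈ Mul(-0.82666, I)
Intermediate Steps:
Mul(Function('A')(-44), Pow(Add(1, M), Rational(1, 2))) = Mul(Mul(21, Pow(-44, -1)), Pow(Add(1, -4), Rational(1, 2))) = Mul(Mul(21, Rational(-1, 44)), Pow(-3, Rational(1, 2))) = Mul(Rational(-21, 44), Mul(I, Pow(3, Rational(1, 2)))) = Mul(Rational(-21, 44), I, Pow(3, Rational(1, 2)))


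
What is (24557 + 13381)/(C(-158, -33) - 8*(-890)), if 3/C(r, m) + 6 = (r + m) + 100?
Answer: 3679986/690637 ≈ 5.3284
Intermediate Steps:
C(r, m) = 3/(94 + m + r) (C(r, m) = 3/(-6 + ((r + m) + 100)) = 3/(-6 + ((m + r) + 100)) = 3/(-6 + (100 + m + r)) = 3/(94 + m + r))
(24557 + 13381)/(C(-158, -33) - 8*(-890)) = (24557 + 13381)/(3/(94 - 33 - 158) - 8*(-890)) = 37938/(3/(-97) + 7120) = 37938/(3*(-1/97) + 7120) = 37938/(-3/97 + 7120) = 37938/(690637/97) = 37938*(97/690637) = 3679986/690637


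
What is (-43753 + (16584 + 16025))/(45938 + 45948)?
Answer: -5572/45943 ≈ -0.12128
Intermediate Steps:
(-43753 + (16584 + 16025))/(45938 + 45948) = (-43753 + 32609)/91886 = -11144*1/91886 = -5572/45943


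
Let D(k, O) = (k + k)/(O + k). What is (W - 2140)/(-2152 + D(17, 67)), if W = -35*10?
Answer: 104580/90367 ≈ 1.1573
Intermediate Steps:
D(k, O) = 2*k/(O + k) (D(k, O) = (2*k)/(O + k) = 2*k/(O + k))
W = -350
(W - 2140)/(-2152 + D(17, 67)) = (-350 - 2140)/(-2152 + 2*17/(67 + 17)) = -2490/(-2152 + 2*17/84) = -2490/(-2152 + 2*17*(1/84)) = -2490/(-2152 + 17/42) = -2490/(-90367/42) = -2490*(-42/90367) = 104580/90367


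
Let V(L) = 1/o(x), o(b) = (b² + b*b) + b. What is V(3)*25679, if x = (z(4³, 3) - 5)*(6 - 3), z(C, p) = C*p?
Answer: 25679/630003 ≈ 0.040760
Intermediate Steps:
x = 561 (x = (4³*3 - 5)*(6 - 3) = (64*3 - 5)*3 = (192 - 5)*3 = 187*3 = 561)
o(b) = b + 2*b² (o(b) = (b² + b²) + b = 2*b² + b = b + 2*b²)
V(L) = 1/630003 (V(L) = 1/(561*(1 + 2*561)) = 1/(561*(1 + 1122)) = 1/(561*1123) = 1/630003)
V(3)*25679 = (1/630003)*25679 = 25679/630003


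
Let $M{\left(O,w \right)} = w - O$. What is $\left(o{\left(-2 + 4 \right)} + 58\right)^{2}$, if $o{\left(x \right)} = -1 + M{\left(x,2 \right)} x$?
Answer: $3249$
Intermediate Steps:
$o{\left(x \right)} = -1 + x \left(2 - x\right)$ ($o{\left(x \right)} = -1 + \left(2 - x\right) x = -1 + x \left(2 - x\right)$)
$\left(o{\left(-2 + 4 \right)} + 58\right)^{2} = \left(\left(-1 - \left(-2 + 4\right) \left(-2 + \left(-2 + 4\right)\right)\right) + 58\right)^{2} = \left(\left(-1 - 2 \left(-2 + 2\right)\right) + 58\right)^{2} = \left(\left(-1 - 2 \cdot 0\right) + 58\right)^{2} = \left(\left(-1 + 0\right) + 58\right)^{2} = \left(-1 + 58\right)^{2} = 57^{2} = 3249$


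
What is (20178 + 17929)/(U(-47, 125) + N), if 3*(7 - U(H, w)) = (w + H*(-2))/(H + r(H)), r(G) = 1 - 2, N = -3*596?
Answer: -1829136/85415 ≈ -21.415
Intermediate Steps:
N = -1788
r(G) = -1
U(H, w) = 7 - (w - 2*H)/(3*(-1 + H)) (U(H, w) = 7 - (w + H*(-2))/(3*(H - 1)) = 7 - (w - 2*H)/(3*(-1 + H)))
(20178 + 17929)/(U(-47, 125) + N) = (20178 + 17929)/((-21 - 1*125 + 23*(-47))/(3*(-1 - 47)) - 1788) = 38107/((1/3)*(-21 - 125 - 1081)/(-48) - 1788) = 38107/((1/3)*(-1/48)*(-1227) - 1788) = 38107/(409/48 - 1788) = 38107/(-85415/48) = 38107*(-48/85415) = -1829136/85415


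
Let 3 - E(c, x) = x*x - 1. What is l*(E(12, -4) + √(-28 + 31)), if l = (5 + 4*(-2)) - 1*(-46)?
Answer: -516 + 43*√3 ≈ -441.52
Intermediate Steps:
E(c, x) = 4 - x² (E(c, x) = 3 - (x*x - 1) = 3 - (x² - 1) = 3 - (-1 + x²) = 3 + (1 - x²) = 4 - x²)
l = 43 (l = (5 - 8) + 46 = -3 + 46 = 43)
l*(E(12, -4) + √(-28 + 31)) = 43*((4 - 1*(-4)²) + √(-28 + 31)) = 43*((4 - 1*16) + √3) = 43*((4 - 16) + √3) = 43*(-12 + √3) = -516 + 43*√3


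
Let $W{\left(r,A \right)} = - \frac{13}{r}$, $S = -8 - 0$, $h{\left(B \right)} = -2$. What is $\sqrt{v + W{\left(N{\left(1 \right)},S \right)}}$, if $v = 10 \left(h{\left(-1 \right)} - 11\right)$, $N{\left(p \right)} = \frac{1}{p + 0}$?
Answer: $i \sqrt{143} \approx 11.958 i$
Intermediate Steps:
$N{\left(p \right)} = \frac{1}{p}$
$S = -8$ ($S = -8 + 0 = -8$)
$v = -130$ ($v = 10 \left(-2 - 11\right) = 10 \left(-13\right) = -130$)
$\sqrt{v + W{\left(N{\left(1 \right)},S \right)}} = \sqrt{-130 - \frac{13}{1^{-1}}} = \sqrt{-130 - \frac{13}{1}} = \sqrt{-130 - 13} = \sqrt{-143} = i \sqrt{143}$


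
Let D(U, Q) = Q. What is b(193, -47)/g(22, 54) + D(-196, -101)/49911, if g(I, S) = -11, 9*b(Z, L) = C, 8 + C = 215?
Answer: -1149064/549021 ≈ -2.0929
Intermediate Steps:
C = 207 (C = -8 + 215 = 207)
b(Z, L) = 23 (b(Z, L) = (⅑)*207 = 23)
b(193, -47)/g(22, 54) + D(-196, -101)/49911 = 23/(-11) - 101/49911 = 23*(-1/11) - 101*1/49911 = -23/11 - 101/49911 = -1149064/549021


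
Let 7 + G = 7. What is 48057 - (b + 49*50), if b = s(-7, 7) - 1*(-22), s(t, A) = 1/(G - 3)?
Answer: 136756/3 ≈ 45585.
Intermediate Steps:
G = 0 (G = -7 + 7 = 0)
s(t, A) = -⅓ (s(t, A) = 1/(0 - 3) = 1/(-3) = -⅓)
b = 65/3 (b = -⅓ - 1*(-22) = -⅓ + 22 = 65/3 ≈ 21.667)
48057 - (b + 49*50) = 48057 - (65/3 + 49*50) = 48057 - (65/3 + 2450) = 48057 - 1*7415/3 = 48057 - 7415/3 = 136756/3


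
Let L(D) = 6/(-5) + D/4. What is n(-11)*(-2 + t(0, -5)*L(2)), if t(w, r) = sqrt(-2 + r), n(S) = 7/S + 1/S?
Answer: 16/11 + 28*I*sqrt(7)/55 ≈ 1.4545 + 1.3469*I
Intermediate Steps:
n(S) = 8/S (n(S) = 7/S + 1/S = 8/S)
L(D) = -6/5 + D/4 (L(D) = 6*(-1/5) + D*(1/4) = -6/5 + D/4)
n(-11)*(-2 + t(0, -5)*L(2)) = (8/(-11))*(-2 + sqrt(-2 - 5)*(-6/5 + (1/4)*2)) = (8*(-1/11))*(-2 + sqrt(-7)*(-6/5 + 1/2)) = -8*(-2 + (I*sqrt(7))*(-7/10))/11 = -8*(-2 - 7*I*sqrt(7)/10)/11 = 16/11 + 28*I*sqrt(7)/55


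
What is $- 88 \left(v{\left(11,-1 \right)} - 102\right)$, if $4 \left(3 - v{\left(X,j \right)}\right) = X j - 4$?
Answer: $8382$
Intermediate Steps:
$v{\left(X,j \right)} = 4 - \frac{X j}{4}$ ($v{\left(X,j \right)} = 3 - \frac{X j - 4}{4} = 3 - \frac{-4 + X j}{4} = 3 - \left(-1 + \frac{X j}{4}\right) = 4 - \frac{X j}{4}$)
$- 88 \left(v{\left(11,-1 \right)} - 102\right) = - 88 \left(\left(4 - \frac{11}{4} \left(-1\right)\right) - 102\right) = - 88 \left(\left(4 + \frac{11}{4}\right) - 102\right) = - 88 \left(\frac{27}{4} - 102\right) = \left(-88\right) \left(- \frac{381}{4}\right) = 8382$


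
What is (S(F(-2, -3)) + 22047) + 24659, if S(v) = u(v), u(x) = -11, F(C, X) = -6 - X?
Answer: 46695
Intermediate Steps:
S(v) = -11
(S(F(-2, -3)) + 22047) + 24659 = (-11 + 22047) + 24659 = 22036 + 24659 = 46695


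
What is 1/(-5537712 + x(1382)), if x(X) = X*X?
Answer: -1/3627788 ≈ -2.7565e-7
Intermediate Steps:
x(X) = X²
1/(-5537712 + x(1382)) = 1/(-5537712 + 1382²) = 1/(-5537712 + 1909924) = 1/(-3627788) = -1/3627788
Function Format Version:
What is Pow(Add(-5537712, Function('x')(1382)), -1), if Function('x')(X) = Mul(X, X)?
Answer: Rational(-1, 3627788) ≈ -2.7565e-7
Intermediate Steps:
Function('x')(X) = Pow(X, 2)
Pow(Add(-5537712, Function('x')(1382)), -1) = Pow(Add(-5537712, Pow(1382, 2)), -1) = Pow(Add(-5537712, 1909924), -1) = Pow(-3627788, -1) = Rational(-1, 3627788)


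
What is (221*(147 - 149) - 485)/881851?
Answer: -927/881851 ≈ -0.0010512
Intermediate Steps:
(221*(147 - 149) - 485)/881851 = (221*(-2) - 485)*(1/881851) = (-442 - 485)*(1/881851) = -927*1/881851 = -927/881851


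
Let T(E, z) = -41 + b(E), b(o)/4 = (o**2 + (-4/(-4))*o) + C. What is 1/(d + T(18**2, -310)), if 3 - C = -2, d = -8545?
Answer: 1/412634 ≈ 2.4235e-6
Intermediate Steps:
C = 5 (C = 3 - 1*(-2) = 3 + 2 = 5)
b(o) = 20 + 4*o + 4*o**2 (b(o) = 4*((o**2 + (-4/(-4))*o) + 5) = 4*((o**2 + (-4*(-1/4))*o) + 5) = 4*((o**2 + 1*o) + 5) = 4*((o**2 + o) + 5) = 4*((o + o**2) + 5) = 4*(5 + o + o**2) = 20 + 4*o + 4*o**2)
T(E, z) = -21 + 4*E + 4*E**2 (T(E, z) = -41 + (20 + 4*E + 4*E**2) = -21 + 4*E + 4*E**2)
1/(d + T(18**2, -310)) = 1/(-8545 + (-21 + 4*18**2 + 4*(18**2)**2)) = 1/(-8545 + (-21 + 4*324 + 4*324**2)) = 1/(-8545 + (-21 + 1296 + 4*104976)) = 1/(-8545 + (-21 + 1296 + 419904)) = 1/(-8545 + 421179) = 1/412634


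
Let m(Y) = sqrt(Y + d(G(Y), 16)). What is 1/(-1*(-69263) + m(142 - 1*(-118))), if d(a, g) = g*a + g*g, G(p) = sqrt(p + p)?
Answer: 1/(69263 + sqrt(516 + 32*sqrt(130))) ≈ 1.4432e-5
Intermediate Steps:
G(p) = sqrt(2)*sqrt(p) (G(p) = sqrt(2*p) = sqrt(2)*sqrt(p))
d(a, g) = g**2 + a*g (d(a, g) = a*g + g**2 = g**2 + a*g)
m(Y) = sqrt(256 + Y + 16*sqrt(2)*sqrt(Y)) (m(Y) = sqrt(Y + 16*(sqrt(2)*sqrt(Y) + 16)) = sqrt(Y + 16*(16 + sqrt(2)*sqrt(Y))) = sqrt(Y + (256 + 16*sqrt(2)*sqrt(Y))) = sqrt(256 + Y + 16*sqrt(2)*sqrt(Y)))
1/(-1*(-69263) + m(142 - 1*(-118))) = 1/(-1*(-69263) + sqrt(256 + (142 - 1*(-118)) + 16*sqrt(2)*sqrt(142 - 1*(-118)))) = 1/(69263 + sqrt(256 + (142 + 118) + 16*sqrt(2)*sqrt(142 + 118))) = 1/(69263 + sqrt(256 + 260 + 16*sqrt(2)*sqrt(260))) = 1/(69263 + sqrt(256 + 260 + 16*sqrt(2)*(2*sqrt(65)))) = 1/(69263 + sqrt(256 + 260 + 32*sqrt(130))) = 1/(69263 + sqrt(516 + 32*sqrt(130)))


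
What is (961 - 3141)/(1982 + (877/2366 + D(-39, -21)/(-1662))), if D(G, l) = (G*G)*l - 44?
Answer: -2143099140/1967734207 ≈ -1.0891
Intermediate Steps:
D(G, l) = -44 + l*G² (D(G, l) = G²*l - 44 = l*G² - 44 = -44 + l*G²)
(961 - 3141)/(1982 + (877/2366 + D(-39, -21)/(-1662))) = (961 - 3141)/(1982 + (877/2366 + (-44 - 21*(-39)²)/(-1662))) = -2180/(1982 + (877*(1/2366) + (-44 - 21*1521)*(-1/1662))) = -2180/(1982 + (877/2366 + (-44 - 31941)*(-1/1662))) = -2180/(1982 + (877/2366 - 31985*(-1/1662))) = -2180/(1982 + (877/2366 + 31985/1662)) = -2180/(1982 + 19283521/983073) = -2180/1967734207/983073 = -2180*983073/1967734207 = -2143099140/1967734207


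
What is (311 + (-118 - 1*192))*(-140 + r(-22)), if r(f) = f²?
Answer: 344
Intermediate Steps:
(311 + (-118 - 1*192))*(-140 + r(-22)) = (311 + (-118 - 1*192))*(-140 + (-22)²) = (311 + (-118 - 192))*(-140 + 484) = (311 - 310)*344 = 1*344 = 344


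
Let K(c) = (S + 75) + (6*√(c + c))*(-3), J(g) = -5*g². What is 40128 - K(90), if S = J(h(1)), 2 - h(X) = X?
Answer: 40058 + 108*√5 ≈ 40300.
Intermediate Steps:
h(X) = 2 - X
S = -5 (S = -5*(2 - 1*1)² = -5*(2 - 1)² = -5*1² = -5*1 = -5)
K(c) = 70 - 18*√2*√c (K(c) = (-5 + 75) + (6*√(c + c))*(-3) = 70 + (6*√(2*c))*(-3) = 70 + (6*(√2*√c))*(-3) = 70 + (6*√2*√c)*(-3) = 70 - 18*√2*√c)
40128 - K(90) = 40128 - (70 - 18*√2*√90) = 40128 - (70 - 18*√2*3*√10) = 40128 - (70 - 108*√5) = 40128 + (-70 + 108*√5) = 40058 + 108*√5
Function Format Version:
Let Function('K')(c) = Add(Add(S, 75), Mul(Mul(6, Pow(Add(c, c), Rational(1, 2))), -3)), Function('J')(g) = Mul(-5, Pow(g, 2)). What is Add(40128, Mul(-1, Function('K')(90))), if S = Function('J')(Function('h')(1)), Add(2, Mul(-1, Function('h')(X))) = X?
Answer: Add(40058, Mul(108, Pow(5, Rational(1, 2)))) ≈ 40300.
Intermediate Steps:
Function('h')(X) = Add(2, Mul(-1, X))
S = -5 (S = Mul(-5, Pow(Add(2, Mul(-1, 1)), 2)) = Mul(-5, Pow(Add(2, -1), 2)) = Mul(-5, Pow(1, 2)) = Mul(-5, 1) = -5)
Function('K')(c) = Add(70, Mul(-18, Pow(2, Rational(1, 2)), Pow(c, Rational(1, 2)))) (Function('K')(c) = Add(Add(-5, 75), Mul(Mul(6, Pow(Add(c, c), Rational(1, 2))), -3)) = Add(70, Mul(Mul(6, Pow(Mul(2, c), Rational(1, 2))), -3)) = Add(70, Mul(Mul(6, Mul(Pow(2, Rational(1, 2)), Pow(c, Rational(1, 2)))), -3)) = Add(70, Mul(Mul(6, Pow(2, Rational(1, 2)), Pow(c, Rational(1, 2))), -3)) = Add(70, Mul(-18, Pow(2, Rational(1, 2)), Pow(c, Rational(1, 2)))))
Add(40128, Mul(-1, Function('K')(90))) = Add(40128, Mul(-1, Add(70, Mul(-18, Pow(2, Rational(1, 2)), Pow(90, Rational(1, 2)))))) = Add(40128, Mul(-1, Add(70, Mul(-18, Pow(2, Rational(1, 2)), Mul(3, Pow(10, Rational(1, 2))))))) = Add(40128, Mul(-1, Add(70, Mul(-108, Pow(5, Rational(1, 2)))))) = Add(40128, Add(-70, Mul(108, Pow(5, Rational(1, 2))))) = Add(40058, Mul(108, Pow(5, Rational(1, 2))))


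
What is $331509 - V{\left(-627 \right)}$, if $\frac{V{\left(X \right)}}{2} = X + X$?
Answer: $334017$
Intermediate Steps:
$V{\left(X \right)} = 4 X$ ($V{\left(X \right)} = 2 \left(X + X\right) = 2 \cdot 2 X = 4 X$)
$331509 - V{\left(-627 \right)} = 331509 - 4 \left(-627\right) = 331509 - -2508 = 331509 + 2508 = 334017$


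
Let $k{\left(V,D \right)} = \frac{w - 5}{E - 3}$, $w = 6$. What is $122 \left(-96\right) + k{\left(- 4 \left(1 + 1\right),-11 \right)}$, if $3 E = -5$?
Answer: $- \frac{163971}{14} \approx -11712.0$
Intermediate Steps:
$E = - \frac{5}{3}$ ($E = \frac{1}{3} \left(-5\right) = - \frac{5}{3} \approx -1.6667$)
$k{\left(V,D \right)} = - \frac{3}{14}$ ($k{\left(V,D \right)} = \frac{6 - 5}{- \frac{5}{3} - 3} = 1 \frac{1}{- \frac{14}{3}} = 1 \left(- \frac{3}{14}\right) = - \frac{3}{14}$)
$122 \left(-96\right) + k{\left(- 4 \left(1 + 1\right),-11 \right)} = 122 \left(-96\right) - \frac{3}{14} = -11712 - \frac{3}{14} = - \frac{163971}{14}$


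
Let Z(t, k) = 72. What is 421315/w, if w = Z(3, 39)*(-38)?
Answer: -421315/2736 ≈ -153.99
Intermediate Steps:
w = -2736 (w = 72*(-38) = -2736)
421315/w = 421315/(-2736) = 421315*(-1/2736) = -421315/2736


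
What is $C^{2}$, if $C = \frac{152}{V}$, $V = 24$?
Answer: $\frac{361}{9} \approx 40.111$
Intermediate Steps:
$C = \frac{19}{3}$ ($C = \frac{152}{24} = 152 \cdot \frac{1}{24} = \frac{19}{3} \approx 6.3333$)
$C^{2} = \left(\frac{19}{3}\right)^{2} = \frac{361}{9}$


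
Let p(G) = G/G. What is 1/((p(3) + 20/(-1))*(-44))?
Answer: 1/836 ≈ 0.0011962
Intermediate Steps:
p(G) = 1
1/((p(3) + 20/(-1))*(-44)) = 1/((1 + 20/(-1))*(-44)) = 1/((1 + 20*(-1))*(-44)) = 1/((1 - 20)*(-44)) = 1/(-19*(-44)) = 1/836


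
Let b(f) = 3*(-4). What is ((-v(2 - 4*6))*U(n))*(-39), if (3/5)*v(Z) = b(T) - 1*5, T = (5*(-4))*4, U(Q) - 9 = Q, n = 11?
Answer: -22100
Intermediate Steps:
U(Q) = 9 + Q
T = -80 (T = -20*4 = -80)
b(f) = -12
v(Z) = -85/3 (v(Z) = 5*(-12 - 1*5)/3 = 5*(-12 - 5)/3 = (5/3)*(-17) = -85/3)
((-v(2 - 4*6))*U(n))*(-39) = ((-1*(-85/3))*(9 + 11))*(-39) = ((85/3)*20)*(-39) = (1700/3)*(-39) = -22100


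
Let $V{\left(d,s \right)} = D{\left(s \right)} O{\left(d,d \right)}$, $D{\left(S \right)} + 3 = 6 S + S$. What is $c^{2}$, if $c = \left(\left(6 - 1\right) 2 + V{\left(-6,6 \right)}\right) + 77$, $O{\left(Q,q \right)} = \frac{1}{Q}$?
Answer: $\frac{25921}{4} \approx 6480.3$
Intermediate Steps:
$D{\left(S \right)} = -3 + 7 S$ ($D{\left(S \right)} = -3 + \left(6 S + S\right) = -3 + 7 S$)
$V{\left(d,s \right)} = \frac{-3 + 7 s}{d}$
$c = \frac{161}{2}$ ($c = \left(\left(6 - 1\right) 2 + \frac{-3 + 7 \cdot 6}{-6}\right) + 77 = \left(5 \cdot 2 - \frac{-3 + 42}{6}\right) + 77 = \left(10 - \frac{13}{2}\right) + 77 = \frac{7}{2} + 77 = \frac{161}{2} \approx 80.5$)
$c^{2} = \left(\frac{161}{2}\right)^{2} = \frac{25921}{4}$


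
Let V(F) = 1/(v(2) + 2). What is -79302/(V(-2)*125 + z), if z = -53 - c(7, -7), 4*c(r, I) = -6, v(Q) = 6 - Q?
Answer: 118953/46 ≈ 2585.9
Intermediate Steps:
c(r, I) = -3/2 (c(r, I) = (1/4)*(-6) = -3/2)
V(F) = 1/6 (V(F) = 1/((6 - 1*2) + 2) = 1/((6 - 2) + 2) = 1/(4 + 2) = 1/6)
z = -103/2 (z = -53 - 1*(-3/2) = -53 + 3/2 = -103/2 ≈ -51.500)
-79302/(V(-2)*125 + z) = -79302/((1/6)*125 - 103/2) = -79302/(125/6 - 103/2) = -79302/(-92/3) = -79302*(-3/92) = 118953/46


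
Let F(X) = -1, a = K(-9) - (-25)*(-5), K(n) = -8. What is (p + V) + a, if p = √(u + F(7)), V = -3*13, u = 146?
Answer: -172 + √145 ≈ -159.96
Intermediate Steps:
a = -133 (a = -8 - (-25)*(-5) = -8 - 1*125 = -8 - 125 = -133)
V = -39
p = √145 (p = √(146 - 1) = √145 ≈ 12.042)
(p + V) + a = (√145 - 39) - 133 = (-39 + √145) - 133 = -172 + √145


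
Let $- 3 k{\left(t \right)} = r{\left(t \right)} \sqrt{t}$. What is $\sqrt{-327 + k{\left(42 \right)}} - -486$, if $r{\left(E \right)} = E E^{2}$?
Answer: $486 + \sqrt{-327 - 24696 \sqrt{42}} \approx 486.0 + 400.47 i$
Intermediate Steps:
$r{\left(E \right)} = E^{3}$
$k{\left(t \right)} = - \frac{t^{\frac{7}{2}}}{3}$ ($k{\left(t \right)} = - \frac{t^{3} \sqrt{t}}{3} = - \frac{t^{\frac{7}{2}}}{3}$)
$\sqrt{-327 + k{\left(42 \right)}} - -486 = \sqrt{-327 - \frac{42^{\frac{7}{2}}}{3}} - -486 = \sqrt{-327 - \frac{74088 \sqrt{42}}{3}} + 486 = \sqrt{-327 - 24696 \sqrt{42}} + 486 = 486 + \sqrt{-327 - 24696 \sqrt{42}}$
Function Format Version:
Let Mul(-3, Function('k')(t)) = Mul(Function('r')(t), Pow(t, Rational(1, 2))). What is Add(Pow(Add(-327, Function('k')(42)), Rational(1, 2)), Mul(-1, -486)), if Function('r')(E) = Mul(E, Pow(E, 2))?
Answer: Add(486, Pow(Add(-327, Mul(-24696, Pow(42, Rational(1, 2)))), Rational(1, 2))) ≈ Add(486.00, Mul(400.47, I))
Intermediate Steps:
Function('r')(E) = Pow(E, 3)
Function('k')(t) = Mul(Rational(-1, 3), Pow(t, Rational(7, 2))) (Function('k')(t) = Mul(Rational(-1, 3), Mul(Pow(t, 3), Pow(t, Rational(1, 2)))) = Mul(Rational(-1, 3), Pow(t, Rational(7, 2))))
Add(Pow(Add(-327, Function('k')(42)), Rational(1, 2)), Mul(-1, -486)) = Add(Pow(Add(-327, Mul(Rational(-1, 3), Pow(42, Rational(7, 2)))), Rational(1, 2)), Mul(-1, -486)) = Add(Pow(Add(-327, Mul(Rational(-1, 3), Mul(74088, Pow(42, Rational(1, 2))))), Rational(1, 2)), 486) = Add(Pow(Add(-327, Mul(-24696, Pow(42, Rational(1, 2)))), Rational(1, 2)), 486) = Add(486, Pow(Add(-327, Mul(-24696, Pow(42, Rational(1, 2)))), Rational(1, 2)))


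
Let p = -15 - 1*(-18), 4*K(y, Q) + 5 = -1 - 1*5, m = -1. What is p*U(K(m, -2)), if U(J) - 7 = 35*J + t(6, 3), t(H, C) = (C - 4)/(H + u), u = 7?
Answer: -13935/52 ≈ -267.98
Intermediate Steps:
t(H, C) = (-4 + C)/(7 + H) (t(H, C) = (C - 4)/(H + 7) = (-4 + C)/(7 + H))
K(y, Q) = -11/4 (K(y, Q) = -5/4 + (-1 - 1*5)/4 = -5/4 + (-1 - 5)/4 = -5/4 + (¼)*(-6) = -5/4 - 3/2 = -11/4)
p = 3 (p = -15 + 18 = 3)
U(J) = 90/13 + 35*J (U(J) = 7 + (35*J + (-4 + 3)/(7 + 6)) = 7 + (35*J - 1/13) = 7 + (-1/13 + 35*J) = 90/13 + 35*J)
p*U(K(m, -2)) = 3*(90/13 + 35*(-11/4)) = 3*(90/13 - 385/4) = 3*(-4645/52) = -13935/52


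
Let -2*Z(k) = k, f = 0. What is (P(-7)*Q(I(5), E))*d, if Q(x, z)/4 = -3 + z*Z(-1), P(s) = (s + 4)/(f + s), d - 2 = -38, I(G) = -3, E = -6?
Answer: 2592/7 ≈ 370.29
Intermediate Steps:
Z(k) = -k/2
d = -36 (d = 2 - 38 = -36)
P(s) = (4 + s)/s (P(s) = (s + 4)/(0 + s) = (4 + s)/s)
Q(x, z) = -12 + 2*z (Q(x, z) = 4*(-3 + z*(-½*(-1))) = 4*(-3 + z*(½)) = 4*(-3 + z/2) = -12 + 2*z)
(P(-7)*Q(I(5), E))*d = (((4 - 7)/(-7))*(-12 + 2*(-6)))*(-36) = ((-⅐*(-3))*(-12 - 12))*(-36) = ((3/7)*(-24))*(-36) = -72/7*(-36) = 2592/7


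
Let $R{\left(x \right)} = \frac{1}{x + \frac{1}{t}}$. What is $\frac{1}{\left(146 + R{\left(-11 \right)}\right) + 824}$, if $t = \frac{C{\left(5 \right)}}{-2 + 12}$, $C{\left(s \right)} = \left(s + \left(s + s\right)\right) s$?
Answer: $\frac{163}{158095} \approx 0.001031$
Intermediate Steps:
$C{\left(s \right)} = 3 s^{2}$ ($C{\left(s \right)} = \left(s + 2 s\right) s = 3 s s = 3 s^{2}$)
$t = \frac{15}{2}$ ($t = \frac{3 \cdot 5^{2}}{-2 + 12} = \frac{3 \cdot 25}{10} = 75 \cdot \frac{1}{10} = \frac{15}{2} \approx 7.5$)
$R{\left(x \right)} = \frac{1}{\frac{2}{15} + x}$ ($R{\left(x \right)} = \frac{1}{x + \frac{1}{\frac{15}{2}}} = \frac{1}{x + \frac{2}{15}} = \frac{1}{\frac{2}{15} + x}$)
$\frac{1}{\left(146 + R{\left(-11 \right)}\right) + 824} = \frac{1}{\left(146 + \frac{15}{2 + 15 \left(-11\right)}\right) + 824} = \frac{1}{\left(146 + \frac{15}{2 - 165}\right) + 824} = \frac{1}{\left(146 + \frac{15}{-163}\right) + 824} = \frac{1}{\left(146 + 15 \left(- \frac{1}{163}\right)\right) + 824} = \frac{1}{\left(146 - \frac{15}{163}\right) + 824} = \frac{1}{\frac{23783}{163} + 824} = \frac{1}{\frac{158095}{163}} = \frac{163}{158095}$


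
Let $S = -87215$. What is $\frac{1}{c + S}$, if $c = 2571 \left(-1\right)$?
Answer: $- \frac{1}{89786} \approx -1.1138 \cdot 10^{-5}$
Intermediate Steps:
$c = -2571$
$\frac{1}{c + S} = \frac{1}{-2571 - 87215} = \frac{1}{-89786} = - \frac{1}{89786}$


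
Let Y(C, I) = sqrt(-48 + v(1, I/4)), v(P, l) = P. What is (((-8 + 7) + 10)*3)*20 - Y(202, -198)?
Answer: 540 - I*sqrt(47) ≈ 540.0 - 6.8557*I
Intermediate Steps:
Y(C, I) = I*sqrt(47) (Y(C, I) = sqrt(-48 + 1) = sqrt(-47) = I*sqrt(47))
(((-8 + 7) + 10)*3)*20 - Y(202, -198) = (((-8 + 7) + 10)*3)*20 - I*sqrt(47) = ((-1 + 10)*3)*20 - I*sqrt(47) = (9*3)*20 - I*sqrt(47) = 27*20 - I*sqrt(47) = 540 - I*sqrt(47)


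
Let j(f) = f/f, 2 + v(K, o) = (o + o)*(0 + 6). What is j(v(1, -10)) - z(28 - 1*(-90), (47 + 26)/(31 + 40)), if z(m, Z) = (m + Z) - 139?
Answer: 1489/71 ≈ 20.972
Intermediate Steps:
v(K, o) = -2 + 12*o (v(K, o) = -2 + (o + o)*(0 + 6) = -2 + (2*o)*6 = -2 + 12*o)
j(f) = 1
z(m, Z) = -139 + Z + m (z(m, Z) = (Z + m) - 139 = -139 + Z + m)
j(v(1, -10)) - z(28 - 1*(-90), (47 + 26)/(31 + 40)) = 1 - (-139 + (47 + 26)/(31 + 40) + (28 - 1*(-90))) = 1 - (-139 + 73/71 + (28 + 90)) = 1 - (-139 + 73*(1/71) + 118) = 1 - (-139 + 73/71 + 118) = 1 - 1*(-1418/71) = 1 + 1418/71 = 1489/71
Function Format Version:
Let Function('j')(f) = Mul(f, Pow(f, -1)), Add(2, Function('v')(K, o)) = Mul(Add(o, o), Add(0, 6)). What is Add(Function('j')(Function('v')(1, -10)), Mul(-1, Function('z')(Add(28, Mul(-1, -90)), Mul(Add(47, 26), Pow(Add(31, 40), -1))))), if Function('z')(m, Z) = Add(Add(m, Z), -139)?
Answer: Rational(1489, 71) ≈ 20.972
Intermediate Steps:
Function('v')(K, o) = Add(-2, Mul(12, o)) (Function('v')(K, o) = Add(-2, Mul(Add(o, o), Add(0, 6))) = Add(-2, Mul(Mul(2, o), 6)) = Add(-2, Mul(12, o)))
Function('j')(f) = 1
Function('z')(m, Z) = Add(-139, Z, m) (Function('z')(m, Z) = Add(Add(Z, m), -139) = Add(-139, Z, m))
Add(Function('j')(Function('v')(1, -10)), Mul(-1, Function('z')(Add(28, Mul(-1, -90)), Mul(Add(47, 26), Pow(Add(31, 40), -1))))) = Add(1, Mul(-1, Add(-139, Mul(Add(47, 26), Pow(Add(31, 40), -1)), Add(28, Mul(-1, -90))))) = Add(1, Mul(-1, Add(-139, Mul(73, Pow(71, -1)), Add(28, 90)))) = Add(1, Mul(-1, Add(-139, Mul(73, Rational(1, 71)), 118))) = Add(1, Mul(-1, Add(-139, Rational(73, 71), 118))) = Add(1, Mul(-1, Rational(-1418, 71))) = Add(1, Rational(1418, 71)) = Rational(1489, 71)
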